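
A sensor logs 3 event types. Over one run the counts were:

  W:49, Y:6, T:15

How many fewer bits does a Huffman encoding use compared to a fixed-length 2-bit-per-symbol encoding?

Fixed-length: 2 bits × 70 symbols = 140 bits.
Huffman merges:
Y(6) + T(15) → 21
21 + W(49) → 70
Huffman total = 21 + 70 = 91 bits.
Saving = 140 − 91 = 49 bits.

49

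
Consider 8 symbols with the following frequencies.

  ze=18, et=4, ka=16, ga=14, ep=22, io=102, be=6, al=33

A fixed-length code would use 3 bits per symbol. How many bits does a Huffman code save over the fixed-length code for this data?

Fixed-length: 3 bits × 215 symbols = 645 bits.
Huffman merges:
merge et(4) and be(6): 10
merge 10 and ga(14): 24
merge ka(16) and ze(18): 34
merge ep(22) and 24: 46
merge al(33) and 34: 67
merge 46 and 67: 113
merge io(102) and 113: 215
Huffman total = 10 + 24 + 34 + 46 + 67 + 113 + 215 = 509 bits.
Saving = 645 − 509 = 136 bits.

136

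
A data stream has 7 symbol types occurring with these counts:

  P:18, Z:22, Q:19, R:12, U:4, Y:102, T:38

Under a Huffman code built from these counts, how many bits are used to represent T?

3

Huffman merges, smallest pair first:
U(4) + R(12) → 16
16 + P(18) → 34
Q(19) + Z(22) → 41
34 + T(38) → 72
41 + 72 → 113
Y(102) + 113 → 215
The subtree containing T is merged 3 times, so code length = 3.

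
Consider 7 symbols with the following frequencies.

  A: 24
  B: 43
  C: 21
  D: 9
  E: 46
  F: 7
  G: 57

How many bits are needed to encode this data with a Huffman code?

528

Merge the two smallest weights repeatedly:
F(7) + D(9) → 16
16 + C(21) → 37
A(24) + 37 → 61
B(43) + E(46) → 89
G(57) + 61 → 118
89 + 118 → 207
The encoded length is the sum of every internal node's weight: 16 + 37 + 61 + 89 + 118 + 207 = 528 bits.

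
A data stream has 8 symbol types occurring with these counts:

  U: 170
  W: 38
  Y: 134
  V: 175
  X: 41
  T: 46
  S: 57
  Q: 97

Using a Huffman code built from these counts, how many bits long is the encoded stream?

2111

Greedily combine the two least-frequent nodes:
merge W(38) and X(41): 79
merge T(46) and S(57): 103
merge 79 and Q(97): 176
merge 103 and Y(134): 237
merge U(170) and V(175): 345
merge 176 and 237: 413
merge 345 and 413: 758
The encoded length is the sum of every internal node's weight: 79 + 103 + 176 + 237 + 345 + 413 + 758 = 2111 bits.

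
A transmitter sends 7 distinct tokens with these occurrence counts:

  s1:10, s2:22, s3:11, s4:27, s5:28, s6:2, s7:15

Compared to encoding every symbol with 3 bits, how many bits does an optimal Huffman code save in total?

43

Fixed-length: 3 bits × 115 symbols = 345 bits.
Huffman merges:
combine s6(2), s1(10) → 12
combine s3(11), 12 → 23
combine s7(15), s2(22) → 37
combine 23, s4(27) → 50
combine s5(28), 37 → 65
combine 50, 65 → 115
Huffman total = 12 + 23 + 37 + 50 + 65 + 115 = 302 bits.
Saving = 345 − 302 = 43 bits.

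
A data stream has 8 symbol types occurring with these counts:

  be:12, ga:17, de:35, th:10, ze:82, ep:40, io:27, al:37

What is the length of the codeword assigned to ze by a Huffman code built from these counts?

2

Huffman merges, smallest pair first:
merge th(10) and be(12): 22
merge ga(17) and 22: 39
merge io(27) and de(35): 62
merge al(37) and 39: 76
merge ep(40) and 62: 102
merge 76 and ze(82): 158
merge 102 and 158: 260
The subtree containing ze is merged 2 times, so code length = 2.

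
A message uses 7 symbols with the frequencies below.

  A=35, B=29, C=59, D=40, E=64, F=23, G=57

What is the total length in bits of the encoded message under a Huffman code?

Build the Huffman tree bottom-up:
combine F(23), B(29) → 52
combine A(35), D(40) → 75
combine 52, G(57) → 109
combine C(59), E(64) → 123
combine 75, 109 → 184
combine 123, 184 → 307
Total encoded bits = sum of merged weights = 52 + 75 + 109 + 123 + 184 + 307 = 850.

850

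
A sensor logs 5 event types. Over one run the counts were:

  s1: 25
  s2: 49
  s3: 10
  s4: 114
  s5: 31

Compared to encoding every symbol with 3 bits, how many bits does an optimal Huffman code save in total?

Fixed-length: 3 bits × 229 symbols = 687 bits.
Huffman merges:
merge s3(10) and s1(25): 35
merge s5(31) and 35: 66
merge s2(49) and 66: 115
merge s4(114) and 115: 229
Huffman total = 35 + 66 + 115 + 229 = 445 bits.
Saving = 687 − 445 = 242 bits.

242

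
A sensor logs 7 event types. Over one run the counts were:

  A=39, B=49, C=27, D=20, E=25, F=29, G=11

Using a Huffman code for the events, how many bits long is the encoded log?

Merge the two smallest weights repeatedly:
G(11) + D(20) → 31
E(25) + C(27) → 52
F(29) + 31 → 60
A(39) + B(49) → 88
52 + 60 → 112
88 + 112 → 200
Each symbol's bit-cost is frequency × depth; summing gives 543 bits (equivalently 31 + 52 + 60 + 88 + 112 + 200).

543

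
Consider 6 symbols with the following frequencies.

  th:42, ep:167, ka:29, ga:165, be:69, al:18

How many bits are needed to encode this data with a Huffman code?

Merge the two smallest weights repeatedly:
combine al(18), ka(29) → 47
combine th(42), 47 → 89
combine be(69), 89 → 158
combine 158, ga(165) → 323
combine ep(167), 323 → 490
The encoded length is the sum of every internal node's weight: 47 + 89 + 158 + 323 + 490 = 1107 bits.

1107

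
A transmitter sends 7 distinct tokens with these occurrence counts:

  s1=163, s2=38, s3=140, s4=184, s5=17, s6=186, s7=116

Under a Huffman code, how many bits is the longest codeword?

4

Merge the two lowest-weight nodes at each step:
merge s5(17) and s2(38): 55
merge 55 and s7(116): 171
merge s3(140) and s1(163): 303
merge 171 and s4(184): 355
merge s6(186) and 303: 489
merge 355 and 489: 844
Maximum depth reached is 4.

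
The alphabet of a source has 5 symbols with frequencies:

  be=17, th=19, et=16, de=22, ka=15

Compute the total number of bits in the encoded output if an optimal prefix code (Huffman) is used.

Build the Huffman tree bottom-up:
ka(15) + et(16) → 31
be(17) + th(19) → 36
de(22) + 31 → 53
36 + 53 → 89
Total encoded bits = sum of merged weights = 31 + 36 + 53 + 89 = 209.

209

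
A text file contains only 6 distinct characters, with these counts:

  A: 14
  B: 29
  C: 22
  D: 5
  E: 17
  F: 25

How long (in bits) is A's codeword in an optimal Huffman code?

Build the tree from the bottom:
merge D(5) and A(14): 19
merge E(17) and 19: 36
merge C(22) and F(25): 47
merge B(29) and 36: 65
merge 47 and 65: 112
A's leaf is at depth 4, giving a 4-bit codeword.

4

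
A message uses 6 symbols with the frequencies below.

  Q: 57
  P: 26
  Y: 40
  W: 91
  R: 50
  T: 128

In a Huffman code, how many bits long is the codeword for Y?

Repeatedly merge the two smallest:
merge P(26) and Y(40): 66
merge R(50) and Q(57): 107
merge 66 and W(91): 157
merge 107 and T(128): 235
merge 157 and 235: 392
The subtree containing Y is merged 3 times, so code length = 3.

3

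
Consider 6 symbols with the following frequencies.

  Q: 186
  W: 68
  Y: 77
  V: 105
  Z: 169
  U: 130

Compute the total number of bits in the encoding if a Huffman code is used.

Merge the two smallest weights repeatedly:
merge W(68) and Y(77): 145
merge V(105) and U(130): 235
merge 145 and Z(169): 314
merge Q(186) and 235: 421
merge 314 and 421: 735
Each symbol's bit-cost is frequency × depth; summing gives 1850 bits (equivalently 145 + 235 + 314 + 421 + 735).

1850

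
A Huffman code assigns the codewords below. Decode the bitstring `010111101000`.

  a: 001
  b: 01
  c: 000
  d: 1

Read left to right; each codeword is recognised as soon as it completes (prefix code):
  01→b | 01→b | 1→d | 1→d | 1→d | 01→b | 000→c
Decoded message: bbdddbc

bbdddbc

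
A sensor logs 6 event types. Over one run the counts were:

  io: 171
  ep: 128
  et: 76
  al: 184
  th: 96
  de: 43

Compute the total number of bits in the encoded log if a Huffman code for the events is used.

Merge the two smallest weights repeatedly:
merge de(43) and et(76): 119
merge th(96) and 119: 215
merge ep(128) and io(171): 299
merge al(184) and 215: 399
merge 299 and 399: 698
Total encoded bits = sum of merged weights = 119 + 215 + 299 + 399 + 698 = 1730.

1730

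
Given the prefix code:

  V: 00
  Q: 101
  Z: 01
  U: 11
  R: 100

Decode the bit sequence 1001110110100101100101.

Read left to right; each codeword is recognised as soon as it completes (prefix code):
  100→R | 11→U | 101→Q | 101→Q | 00→V | 101→Q | 100→R | 101→Q
Decoded message: RUQQVQRQ

RUQQVQRQ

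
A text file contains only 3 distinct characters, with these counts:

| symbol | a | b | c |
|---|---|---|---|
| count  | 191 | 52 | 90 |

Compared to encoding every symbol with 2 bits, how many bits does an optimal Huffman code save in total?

191

Fixed-length: 2 bits × 333 symbols = 666 bits.
Huffman merges:
merge b(52) and c(90): 142
merge 142 and a(191): 333
Huffman total = 142 + 333 = 475 bits.
Saving = 666 − 475 = 191 bits.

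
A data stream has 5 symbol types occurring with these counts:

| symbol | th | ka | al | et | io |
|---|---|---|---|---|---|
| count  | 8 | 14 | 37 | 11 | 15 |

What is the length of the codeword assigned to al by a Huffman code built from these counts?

1

Repeatedly merge the two smallest:
combine th(8), et(11) → 19
combine ka(14), io(15) → 29
combine 19, 29 → 48
combine al(37), 48 → 85
al sits one level below the root: a 1-bit codeword.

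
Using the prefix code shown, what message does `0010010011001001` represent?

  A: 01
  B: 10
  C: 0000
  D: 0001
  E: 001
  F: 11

EEEBAE

Read left to right; each codeword is recognised as soon as it completes (prefix code):
  001→E | 001→E | 001→E | 10→B | 01→A | 001→E
Decoded message: EEEBAE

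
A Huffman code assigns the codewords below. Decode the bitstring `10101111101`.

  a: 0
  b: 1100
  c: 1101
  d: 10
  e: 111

Read left to right; each codeword is recognised as soon as it completes (prefix code):
  10→d | 10→d | 111→e | 1101→c
Decoded message: ddec

ddec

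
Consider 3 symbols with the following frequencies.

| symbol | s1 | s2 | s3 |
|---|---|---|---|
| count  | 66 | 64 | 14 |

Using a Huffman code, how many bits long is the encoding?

Build the Huffman tree bottom-up:
merge s3(14) and s2(64): 78
merge s1(66) and 78: 144
The encoded length is the sum of every internal node's weight: 78 + 144 = 222 bits.

222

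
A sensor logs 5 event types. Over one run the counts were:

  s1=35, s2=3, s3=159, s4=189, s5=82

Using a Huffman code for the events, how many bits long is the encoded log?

Build the Huffman tree bottom-up:
s2(3) + s1(35) → 38
38 + s5(82) → 120
120 + s3(159) → 279
s4(189) + 279 → 468
Each symbol's bit-cost is frequency × depth; summing gives 905 bits (equivalently 38 + 120 + 279 + 468).

905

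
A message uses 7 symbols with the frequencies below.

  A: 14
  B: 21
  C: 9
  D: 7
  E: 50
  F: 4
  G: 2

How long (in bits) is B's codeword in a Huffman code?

3

Repeatedly merge the two smallest:
G(2) + F(4) → 6
6 + D(7) → 13
C(9) + 13 → 22
A(14) + B(21) → 35
22 + 35 → 57
E(50) + 57 → 107
B sits 3 levels below the root, so its codeword is 3 bits.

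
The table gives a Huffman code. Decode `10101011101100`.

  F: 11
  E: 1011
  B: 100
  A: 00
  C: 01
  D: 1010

Read left to right; each codeword is recognised as soon as it completes (prefix code):
  1010→D | 1011→E | 1011→E | 00→A
Decoded message: DEEA

DEEA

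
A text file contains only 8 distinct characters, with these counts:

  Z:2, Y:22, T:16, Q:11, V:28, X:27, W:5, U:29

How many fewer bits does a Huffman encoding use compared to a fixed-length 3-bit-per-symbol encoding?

32

Fixed-length: 3 bits × 140 symbols = 420 bits.
Huffman merges:
Z(2) + W(5) → 7
7 + Q(11) → 18
T(16) + 18 → 34
Y(22) + X(27) → 49
V(28) + U(29) → 57
34 + 49 → 83
57 + 83 → 140
Huffman total = 7 + 18 + 34 + 49 + 57 + 83 + 140 = 388 bits.
Saving = 420 − 388 = 32 bits.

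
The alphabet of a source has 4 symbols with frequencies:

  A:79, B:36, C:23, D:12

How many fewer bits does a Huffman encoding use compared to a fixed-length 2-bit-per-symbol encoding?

Fixed-length: 2 bits × 150 symbols = 300 bits.
Huffman merges:
merge D(12) and C(23): 35
merge 35 and B(36): 71
merge 71 and A(79): 150
Huffman total = 35 + 71 + 150 = 256 bits.
Saving = 300 − 256 = 44 bits.

44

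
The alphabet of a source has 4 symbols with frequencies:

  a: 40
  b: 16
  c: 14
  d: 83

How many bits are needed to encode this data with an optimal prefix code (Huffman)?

253

Greedily combine the two least-frequent nodes:
combine c(14), b(16) → 30
combine 30, a(40) → 70
combine 70, d(83) → 153
Total encoded bits = sum of merged weights = 30 + 70 + 153 = 253.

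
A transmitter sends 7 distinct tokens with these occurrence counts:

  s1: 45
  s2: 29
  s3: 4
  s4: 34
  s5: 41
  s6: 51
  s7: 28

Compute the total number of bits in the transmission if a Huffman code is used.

Greedily combine the two least-frequent nodes:
merge s3(4) and s7(28): 32
merge s2(29) and 32: 61
merge s4(34) and s5(41): 75
merge s1(45) and s6(51): 96
merge 61 and 75: 136
merge 96 and 136: 232
Each symbol's bit-cost is frequency × depth; summing gives 632 bits (equivalently 32 + 61 + 75 + 96 + 136 + 232).

632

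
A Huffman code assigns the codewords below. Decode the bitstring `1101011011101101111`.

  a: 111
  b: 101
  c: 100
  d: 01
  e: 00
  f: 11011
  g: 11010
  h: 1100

gfbba

Read left to right; each codeword is recognised as soon as it completes (prefix code):
  11010→g | 11011→f | 101→b | 101→b | 111→a
Decoded message: gfbba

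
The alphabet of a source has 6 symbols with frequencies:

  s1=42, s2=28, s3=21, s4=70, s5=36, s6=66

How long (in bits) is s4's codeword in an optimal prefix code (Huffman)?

2

Huffman merges, smallest pair first:
combine s3(21), s2(28) → 49
combine s5(36), s1(42) → 78
combine 49, s6(66) → 115
combine s4(70), 78 → 148
combine 115, 148 → 263
s4 sits 2 levels below the root, so its codeword is 2 bits.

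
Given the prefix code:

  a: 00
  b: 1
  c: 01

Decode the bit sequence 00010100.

Read left to right; each codeword is recognised as soon as it completes (prefix code):
  00→a | 01→c | 01→c | 00→a
Decoded message: acca

acca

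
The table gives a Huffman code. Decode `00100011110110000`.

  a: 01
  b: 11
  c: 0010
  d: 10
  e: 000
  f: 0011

Read left to right; each codeword is recognised as soon as it completes (prefix code):
  0010→c | 0011→f | 11→b | 01→a | 10→d | 000→e
Decoded message: cfbade

cfbade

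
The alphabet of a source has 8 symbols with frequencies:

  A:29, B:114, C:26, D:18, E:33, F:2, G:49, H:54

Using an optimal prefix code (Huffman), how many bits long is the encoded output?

Greedily combine the two least-frequent nodes:
F(2) + D(18) → 20
20 + C(26) → 46
A(29) + E(33) → 62
46 + G(49) → 95
H(54) + 62 → 116
95 + B(114) → 209
116 + 209 → 325
The encoded length is the sum of every internal node's weight: 20 + 46 + 62 + 95 + 116 + 209 + 325 = 873 bits.

873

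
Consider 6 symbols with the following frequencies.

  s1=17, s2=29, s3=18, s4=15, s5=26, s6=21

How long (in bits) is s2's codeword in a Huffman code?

Repeatedly merge the two smallest:
merge s4(15) and s1(17): 32
merge s3(18) and s6(21): 39
merge s5(26) and s2(29): 55
merge 32 and 39: 71
merge 55 and 71: 126
The subtree containing s2 is merged 2 times, so code length = 2.

2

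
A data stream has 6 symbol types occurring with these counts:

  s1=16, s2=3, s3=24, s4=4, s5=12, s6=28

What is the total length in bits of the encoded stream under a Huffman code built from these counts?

200

Merge the two smallest weights repeatedly:
combine s2(3), s4(4) → 7
combine 7, s5(12) → 19
combine s1(16), 19 → 35
combine s3(24), s6(28) → 52
combine 35, 52 → 87
Total encoded bits = sum of merged weights = 7 + 19 + 35 + 52 + 87 = 200.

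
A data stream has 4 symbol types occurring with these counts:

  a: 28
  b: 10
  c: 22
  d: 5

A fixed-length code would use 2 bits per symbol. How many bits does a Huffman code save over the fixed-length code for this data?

Fixed-length: 2 bits × 65 symbols = 130 bits.
Huffman merges:
combine d(5), b(10) → 15
combine 15, c(22) → 37
combine a(28), 37 → 65
Huffman total = 15 + 37 + 65 = 117 bits.
Saving = 130 − 117 = 13 bits.

13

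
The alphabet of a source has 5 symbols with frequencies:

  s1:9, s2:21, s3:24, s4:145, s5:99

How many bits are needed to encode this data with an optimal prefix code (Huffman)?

Greedily combine the two least-frequent nodes:
merge s1(9) and s2(21): 30
merge s3(24) and 30: 54
merge 54 and s5(99): 153
merge s4(145) and 153: 298
Total encoded bits = sum of merged weights = 30 + 54 + 153 + 298 = 535.

535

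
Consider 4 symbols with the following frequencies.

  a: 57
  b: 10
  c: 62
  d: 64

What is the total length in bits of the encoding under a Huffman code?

386

Greedily combine the two least-frequent nodes:
combine b(10), a(57) → 67
combine c(62), d(64) → 126
combine 67, 126 → 193
Total encoded bits = sum of merged weights = 67 + 126 + 193 = 386.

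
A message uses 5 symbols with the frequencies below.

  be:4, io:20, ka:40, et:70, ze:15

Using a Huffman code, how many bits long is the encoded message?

286

Build the Huffman tree bottom-up:
merge be(4) and ze(15): 19
merge 19 and io(20): 39
merge 39 and ka(40): 79
merge et(70) and 79: 149
The encoded length is the sum of every internal node's weight: 19 + 39 + 79 + 149 = 286 bits.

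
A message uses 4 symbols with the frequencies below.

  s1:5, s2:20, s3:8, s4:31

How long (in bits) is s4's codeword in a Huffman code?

1

Build the tree from the bottom:
merge s1(5) and s3(8): 13
merge 13 and s2(20): 33
merge s4(31) and 33: 64
s4 sits one level below the root: a 1-bit codeword.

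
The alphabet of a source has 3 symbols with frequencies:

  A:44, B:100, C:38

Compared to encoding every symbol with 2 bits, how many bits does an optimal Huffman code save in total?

100

Fixed-length: 2 bits × 182 symbols = 364 bits.
Huffman merges:
combine C(38), A(44) → 82
combine 82, B(100) → 182
Huffman total = 82 + 182 = 264 bits.
Saving = 364 − 264 = 100 bits.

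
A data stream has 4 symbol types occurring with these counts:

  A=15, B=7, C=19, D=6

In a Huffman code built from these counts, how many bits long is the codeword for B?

Build the tree from the bottom:
D(6) + B(7) → 13
13 + A(15) → 28
C(19) + 28 → 47
B's leaf is at depth 3, giving a 3-bit codeword.

3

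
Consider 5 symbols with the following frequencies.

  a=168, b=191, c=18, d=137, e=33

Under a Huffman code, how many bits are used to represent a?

Repeatedly merge the two smallest:
merge c(18) and e(33): 51
merge 51 and d(137): 188
merge a(168) and 188: 356
merge b(191) and 356: 547
The subtree containing a is merged 2 times, so code length = 2.

2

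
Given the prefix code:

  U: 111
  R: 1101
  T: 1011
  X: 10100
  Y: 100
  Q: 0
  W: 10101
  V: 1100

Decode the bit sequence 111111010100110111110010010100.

Read left to right; each codeword is recognised as soon as it completes (prefix code):
  111→U | 111→U | 0→Q | 10100→X | 1101→R | 111→U | 100→Y | 100→Y | 10100→X
Decoded message: UUQXRUYYX

UUQXRUYYX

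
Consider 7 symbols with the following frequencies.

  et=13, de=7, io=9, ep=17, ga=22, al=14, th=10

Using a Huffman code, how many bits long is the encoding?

Build the Huffman tree bottom-up:
merge de(7) and io(9): 16
merge th(10) and et(13): 23
merge al(14) and 16: 30
merge ep(17) and ga(22): 39
merge 23 and 30: 53
merge 39 and 53: 92
Total encoded bits = sum of merged weights = 16 + 23 + 30 + 39 + 53 + 92 = 253.

253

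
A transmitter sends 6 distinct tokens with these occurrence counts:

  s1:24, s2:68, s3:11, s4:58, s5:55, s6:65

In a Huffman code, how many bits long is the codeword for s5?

Repeatedly merge the two smallest:
combine s3(11), s1(24) → 35
combine 35, s5(55) → 90
combine s4(58), s6(65) → 123
combine s2(68), 90 → 158
combine 123, 158 → 281
s5's leaf is at depth 3, giving a 3-bit codeword.

3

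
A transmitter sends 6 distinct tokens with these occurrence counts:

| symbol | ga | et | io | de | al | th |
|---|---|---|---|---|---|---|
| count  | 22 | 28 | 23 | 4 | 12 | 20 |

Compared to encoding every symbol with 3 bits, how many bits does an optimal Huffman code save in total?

57

Fixed-length: 3 bits × 109 symbols = 327 bits.
Huffman merges:
combine de(4), al(12) → 16
combine 16, th(20) → 36
combine ga(22), io(23) → 45
combine et(28), 36 → 64
combine 45, 64 → 109
Huffman total = 16 + 36 + 45 + 64 + 109 = 270 bits.
Saving = 327 − 270 = 57 bits.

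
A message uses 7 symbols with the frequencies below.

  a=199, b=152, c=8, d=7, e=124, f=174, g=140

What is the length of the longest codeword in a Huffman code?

5

Merge the two lowest-weight nodes at each step:
merge d(7) and c(8): 15
merge 15 and e(124): 139
merge 139 and g(140): 279
merge b(152) and f(174): 326
merge a(199) and 279: 478
merge 326 and 478: 804
Maximum depth reached is 5.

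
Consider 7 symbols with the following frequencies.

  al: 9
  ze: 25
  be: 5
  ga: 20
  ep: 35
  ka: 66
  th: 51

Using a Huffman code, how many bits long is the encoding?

529

Build the Huffman tree bottom-up:
be(5) + al(9) → 14
14 + ga(20) → 34
ze(25) + 34 → 59
ep(35) + th(51) → 86
59 + ka(66) → 125
86 + 125 → 211
Total encoded bits = sum of merged weights = 14 + 34 + 59 + 86 + 125 + 211 = 529.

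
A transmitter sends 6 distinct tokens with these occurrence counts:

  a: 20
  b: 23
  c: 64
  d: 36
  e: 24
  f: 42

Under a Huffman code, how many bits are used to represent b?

3

Repeatedly merge the two smallest:
a(20) + b(23) → 43
e(24) + d(36) → 60
f(42) + 43 → 85
60 + c(64) → 124
85 + 124 → 209
The subtree containing b is merged 3 times, so code length = 3.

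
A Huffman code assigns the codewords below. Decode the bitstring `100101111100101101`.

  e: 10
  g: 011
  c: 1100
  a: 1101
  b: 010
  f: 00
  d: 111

ebdcea

Read left to right; each codeword is recognised as soon as it completes (prefix code):
  10→e | 010→b | 111→d | 1100→c | 10→e | 1101→a
Decoded message: ebdcea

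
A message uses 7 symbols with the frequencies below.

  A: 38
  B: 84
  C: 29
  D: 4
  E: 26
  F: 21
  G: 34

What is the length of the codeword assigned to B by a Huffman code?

Repeatedly merge the two smallest:
D(4) + F(21) → 25
25 + E(26) → 51
C(29) + G(34) → 63
A(38) + 51 → 89
63 + B(84) → 147
89 + 147 → 236
B's leaf is at depth 2, giving a 2-bit codeword.

2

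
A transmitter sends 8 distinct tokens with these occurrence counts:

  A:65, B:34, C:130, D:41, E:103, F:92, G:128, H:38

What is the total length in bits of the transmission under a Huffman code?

Greedily combine the two least-frequent nodes:
B(34) + H(38) → 72
D(41) + A(65) → 106
72 + F(92) → 164
E(103) + 106 → 209
G(128) + C(130) → 258
164 + 209 → 373
258 + 373 → 631
Total encoded bits = sum of merged weights = 72 + 106 + 164 + 209 + 258 + 373 + 631 = 1813.

1813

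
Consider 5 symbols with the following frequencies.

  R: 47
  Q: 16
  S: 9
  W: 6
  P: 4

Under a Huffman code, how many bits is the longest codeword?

4

Merge the two lowest-weight nodes at each step:
combine P(4), W(6) → 10
combine S(9), 10 → 19
combine Q(16), 19 → 35
combine 35, R(47) → 82
The rarest symbols sit at the bottom; the longest codeword is 4 bits.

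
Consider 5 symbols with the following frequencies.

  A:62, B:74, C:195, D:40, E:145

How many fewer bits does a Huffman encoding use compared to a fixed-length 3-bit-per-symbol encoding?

433

Fixed-length: 3 bits × 516 symbols = 1548 bits.
Huffman merges:
combine D(40), A(62) → 102
combine B(74), 102 → 176
combine E(145), 176 → 321
combine C(195), 321 → 516
Huffman total = 102 + 176 + 321 + 516 = 1115 bits.
Saving = 1548 − 1115 = 433 bits.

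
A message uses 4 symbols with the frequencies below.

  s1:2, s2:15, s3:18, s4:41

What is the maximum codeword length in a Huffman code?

3

Merge the two lowest-weight nodes at each step:
combine s1(2), s2(15) → 17
combine 17, s3(18) → 35
combine 35, s4(41) → 76
The rarest symbols sit at the bottom; the longest codeword is 3 bits.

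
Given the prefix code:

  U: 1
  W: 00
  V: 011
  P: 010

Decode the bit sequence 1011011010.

UVVP

Read left to right; each codeword is recognised as soon as it completes (prefix code):
  1→U | 011→V | 011→V | 010→P
Decoded message: UVVP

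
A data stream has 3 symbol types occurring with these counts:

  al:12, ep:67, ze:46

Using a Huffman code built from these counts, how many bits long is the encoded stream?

183

Build the Huffman tree bottom-up:
al(12) + ze(46) → 58
58 + ep(67) → 125
Total encoded bits = sum of merged weights = 58 + 125 = 183.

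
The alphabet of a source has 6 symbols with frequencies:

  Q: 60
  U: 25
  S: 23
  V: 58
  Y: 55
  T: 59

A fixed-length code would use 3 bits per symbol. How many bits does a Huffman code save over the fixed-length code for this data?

Fixed-length: 3 bits × 280 symbols = 840 bits.
Huffman merges:
S(23) + U(25) → 48
48 + Y(55) → 103
V(58) + T(59) → 117
Q(60) + 103 → 163
117 + 163 → 280
Huffman total = 48 + 103 + 117 + 163 + 280 = 711 bits.
Saving = 840 − 711 = 129 bits.

129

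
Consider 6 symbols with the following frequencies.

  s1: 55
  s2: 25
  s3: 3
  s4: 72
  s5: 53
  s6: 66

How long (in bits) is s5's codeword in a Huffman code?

Build the tree from the bottom:
s3(3) + s2(25) → 28
28 + s5(53) → 81
s1(55) + s6(66) → 121
s4(72) + 81 → 153
121 + 153 → 274
s5's leaf is at depth 3, giving a 3-bit codeword.

3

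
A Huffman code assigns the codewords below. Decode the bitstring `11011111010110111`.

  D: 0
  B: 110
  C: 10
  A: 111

Read left to right; each codeword is recognised as soon as it completes (prefix code):
  110→B | 111→A | 110→B | 10→C | 110→B | 111→A
Decoded message: BABCBA

BABCBA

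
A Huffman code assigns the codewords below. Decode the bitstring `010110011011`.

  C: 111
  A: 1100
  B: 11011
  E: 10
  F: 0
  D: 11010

FEAB

Read left to right; each codeword is recognised as soon as it completes (prefix code):
  0→F | 10→E | 1100→A | 11011→B
Decoded message: FEAB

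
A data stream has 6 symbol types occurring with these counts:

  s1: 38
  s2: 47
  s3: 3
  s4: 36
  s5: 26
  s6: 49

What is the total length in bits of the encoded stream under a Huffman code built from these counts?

492

Build the Huffman tree bottom-up:
s3(3) + s5(26) → 29
29 + s4(36) → 65
s1(38) + s2(47) → 85
s6(49) + 65 → 114
85 + 114 → 199
Total encoded bits = sum of merged weights = 29 + 65 + 85 + 114 + 199 = 492.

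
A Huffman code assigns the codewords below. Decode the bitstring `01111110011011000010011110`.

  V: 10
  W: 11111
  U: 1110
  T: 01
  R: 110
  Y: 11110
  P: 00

Read left to right; each codeword is recognised as soon as it completes (prefix code):
  01→T | 11111→W | 00→P | 110→R | 110→R | 00→P | 01→T | 00→P | 11110→Y
Decoded message: TWPRRPTPY

TWPRRPTPY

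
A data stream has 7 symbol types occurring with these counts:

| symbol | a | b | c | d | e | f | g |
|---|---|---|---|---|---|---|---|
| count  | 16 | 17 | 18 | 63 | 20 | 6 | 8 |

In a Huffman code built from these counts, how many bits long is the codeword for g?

Build the tree from the bottom:
combine f(6), g(8) → 14
combine 14, a(16) → 30
combine b(17), c(18) → 35
combine e(20), 30 → 50
combine 35, 50 → 85
combine d(63), 85 → 148
g sits 5 levels below the root, so its codeword is 5 bits.

5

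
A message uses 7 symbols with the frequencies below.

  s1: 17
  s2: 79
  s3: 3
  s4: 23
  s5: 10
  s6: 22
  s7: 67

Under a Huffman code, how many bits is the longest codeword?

Merge the two lowest-weight nodes at each step:
s3(3) + s5(10) → 13
13 + s1(17) → 30
s6(22) + s4(23) → 45
30 + 45 → 75
s7(67) + 75 → 142
s2(79) + 142 → 221
Maximum depth reached is 5.

5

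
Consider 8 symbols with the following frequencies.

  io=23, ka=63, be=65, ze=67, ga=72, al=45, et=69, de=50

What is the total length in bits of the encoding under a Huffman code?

Build the Huffman tree bottom-up:
combine io(23), al(45) → 68
combine de(50), ka(63) → 113
combine be(65), ze(67) → 132
combine 68, et(69) → 137
combine ga(72), 113 → 185
combine 132, 137 → 269
combine 185, 269 → 454
The encoded length is the sum of every internal node's weight: 68 + 113 + 132 + 137 + 185 + 269 + 454 = 1358 bits.

1358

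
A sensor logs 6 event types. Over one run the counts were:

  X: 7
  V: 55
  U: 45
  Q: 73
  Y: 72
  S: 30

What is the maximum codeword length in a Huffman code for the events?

Merge the two lowest-weight nodes at each step:
merge X(7) and S(30): 37
merge 37 and U(45): 82
merge V(55) and Y(72): 127
merge Q(73) and 82: 155
merge 127 and 155: 282
Maximum depth reached is 4.

4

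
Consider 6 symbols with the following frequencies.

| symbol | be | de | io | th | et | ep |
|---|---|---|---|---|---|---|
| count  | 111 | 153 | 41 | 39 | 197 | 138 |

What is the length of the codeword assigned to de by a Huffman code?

Huffman merges, smallest pair first:
merge th(39) and io(41): 80
merge 80 and be(111): 191
merge ep(138) and de(153): 291
merge 191 and et(197): 388
merge 291 and 388: 679
de's leaf is at depth 2, giving a 2-bit codeword.

2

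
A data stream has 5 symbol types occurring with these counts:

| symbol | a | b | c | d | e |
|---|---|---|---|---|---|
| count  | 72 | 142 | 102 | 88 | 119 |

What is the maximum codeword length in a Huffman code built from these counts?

Merge the two lowest-weight nodes at each step:
a(72) + d(88) → 160
c(102) + e(119) → 221
b(142) + 160 → 302
221 + 302 → 523
The first pair merged (a, d) ends up deepest, at depth 3.

3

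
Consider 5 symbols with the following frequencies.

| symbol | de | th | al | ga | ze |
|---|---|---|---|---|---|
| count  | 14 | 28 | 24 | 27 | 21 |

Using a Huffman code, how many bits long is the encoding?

263

Merge the two smallest weights repeatedly:
merge de(14) and ze(21): 35
merge al(24) and ga(27): 51
merge th(28) and 35: 63
merge 51 and 63: 114
The encoded length is the sum of every internal node's weight: 35 + 51 + 63 + 114 = 263 bits.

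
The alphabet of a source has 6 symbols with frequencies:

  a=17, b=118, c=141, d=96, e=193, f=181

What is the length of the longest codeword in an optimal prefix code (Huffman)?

4

Merge the two lowest-weight nodes at each step:
merge a(17) and d(96): 113
merge 113 and b(118): 231
merge c(141) and f(181): 322
merge e(193) and 231: 424
merge 322 and 424: 746
The first pair merged (a, d) ends up deepest, at depth 4.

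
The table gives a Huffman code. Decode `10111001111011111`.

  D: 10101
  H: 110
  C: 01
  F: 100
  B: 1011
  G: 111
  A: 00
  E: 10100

BFGBG

Read left to right; each codeword is recognised as soon as it completes (prefix code):
  1011→B | 100→F | 111→G | 1011→B | 111→G
Decoded message: BFGBG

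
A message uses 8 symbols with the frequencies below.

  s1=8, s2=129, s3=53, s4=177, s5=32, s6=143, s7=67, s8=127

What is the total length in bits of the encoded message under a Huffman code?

Merge the two smallest weights repeatedly:
combine s1(8), s5(32) → 40
combine 40, s3(53) → 93
combine s7(67), 93 → 160
combine s8(127), s2(129) → 256
combine s6(143), 160 → 303
combine s4(177), 256 → 433
combine 303, 433 → 736
Total encoded bits = sum of merged weights = 40 + 93 + 160 + 256 + 303 + 433 + 736 = 2021.

2021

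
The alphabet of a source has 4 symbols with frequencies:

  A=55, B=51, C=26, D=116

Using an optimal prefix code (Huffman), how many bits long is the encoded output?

457

Greedily combine the two least-frequent nodes:
combine C(26), B(51) → 77
combine A(55), 77 → 132
combine D(116), 132 → 248
Each symbol's bit-cost is frequency × depth; summing gives 457 bits (equivalently 77 + 132 + 248).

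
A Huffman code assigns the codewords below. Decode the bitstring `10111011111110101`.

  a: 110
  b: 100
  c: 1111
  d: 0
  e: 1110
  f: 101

facef

Read left to right; each codeword is recognised as soon as it completes (prefix code):
  101→f | 110→a | 1111→c | 1110→e | 101→f
Decoded message: facef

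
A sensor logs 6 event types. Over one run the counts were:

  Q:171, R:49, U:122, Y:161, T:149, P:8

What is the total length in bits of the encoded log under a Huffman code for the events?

1556

Build the Huffman tree bottom-up:
merge P(8) and R(49): 57
merge 57 and U(122): 179
merge T(149) and Y(161): 310
merge Q(171) and 179: 350
merge 310 and 350: 660
Each symbol's bit-cost is frequency × depth; summing gives 1556 bits (equivalently 57 + 179 + 310 + 350 + 660).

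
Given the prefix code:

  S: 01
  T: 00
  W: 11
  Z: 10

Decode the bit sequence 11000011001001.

Read left to right; each codeword is recognised as soon as it completes (prefix code):
  11→W | 00→T | 00→T | 11→W | 00→T | 10→Z | 01→S
Decoded message: WTTWTZS

WTTWTZS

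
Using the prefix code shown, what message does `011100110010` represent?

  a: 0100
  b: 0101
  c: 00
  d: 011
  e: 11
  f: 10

Read left to right; each codeword is recognised as soon as it completes (prefix code):
  011→d | 10→f | 011→d | 00→c | 10→f
Decoded message: dfdcf

dfdcf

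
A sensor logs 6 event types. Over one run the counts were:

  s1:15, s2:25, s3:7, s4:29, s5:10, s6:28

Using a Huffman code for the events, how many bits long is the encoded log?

277

Merge the two smallest weights repeatedly:
merge s3(7) and s5(10): 17
merge s1(15) and 17: 32
merge s2(25) and s6(28): 53
merge s4(29) and 32: 61
merge 53 and 61: 114
Total encoded bits = sum of merged weights = 17 + 32 + 53 + 61 + 114 = 277.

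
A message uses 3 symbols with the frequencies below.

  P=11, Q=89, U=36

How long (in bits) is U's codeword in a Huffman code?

2

Huffman merges, smallest pair first:
P(11) + U(36) → 47
47 + Q(89) → 136
U sits 2 levels below the root, so its codeword is 2 bits.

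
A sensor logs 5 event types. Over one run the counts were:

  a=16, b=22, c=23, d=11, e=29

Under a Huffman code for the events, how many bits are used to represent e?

Huffman merges, smallest pair first:
merge d(11) and a(16): 27
merge b(22) and c(23): 45
merge 27 and e(29): 56
merge 45 and 56: 101
e's leaf is at depth 2, giving a 2-bit codeword.

2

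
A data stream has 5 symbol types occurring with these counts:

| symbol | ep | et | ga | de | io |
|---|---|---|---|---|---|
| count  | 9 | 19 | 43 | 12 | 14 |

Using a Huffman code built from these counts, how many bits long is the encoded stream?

205

Build the Huffman tree bottom-up:
ep(9) + de(12) → 21
io(14) + et(19) → 33
21 + 33 → 54
ga(43) + 54 → 97
The encoded length is the sum of every internal node's weight: 21 + 33 + 54 + 97 = 205 bits.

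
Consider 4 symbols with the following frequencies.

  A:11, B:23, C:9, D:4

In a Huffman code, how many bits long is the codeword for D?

3

Repeatedly merge the two smallest:
D(4) + C(9) → 13
A(11) + 13 → 24
B(23) + 24 → 47
D's leaf is at depth 3, giving a 3-bit codeword.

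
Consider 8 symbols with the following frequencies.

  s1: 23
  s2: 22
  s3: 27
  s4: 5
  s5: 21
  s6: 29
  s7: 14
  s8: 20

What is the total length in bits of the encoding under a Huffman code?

473

Build the Huffman tree bottom-up:
combine s4(5), s7(14) → 19
combine 19, s8(20) → 39
combine s5(21), s2(22) → 43
combine s1(23), s3(27) → 50
combine s6(29), 39 → 68
combine 43, 50 → 93
combine 68, 93 → 161
Total encoded bits = sum of merged weights = 19 + 39 + 43 + 50 + 68 + 93 + 161 = 473.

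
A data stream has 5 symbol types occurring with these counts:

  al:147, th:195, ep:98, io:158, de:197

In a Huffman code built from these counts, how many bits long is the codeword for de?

Repeatedly merge the two smallest:
merge ep(98) and al(147): 245
merge io(158) and th(195): 353
merge de(197) and 245: 442
merge 353 and 442: 795
de's leaf is at depth 2, giving a 2-bit codeword.

2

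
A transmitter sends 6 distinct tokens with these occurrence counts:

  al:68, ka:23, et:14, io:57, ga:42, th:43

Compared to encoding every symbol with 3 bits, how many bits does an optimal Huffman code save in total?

131

Fixed-length: 3 bits × 247 symbols = 741 bits.
Huffman merges:
et(14) + ka(23) → 37
37 + ga(42) → 79
th(43) + io(57) → 100
al(68) + 79 → 147
100 + 147 → 247
Huffman total = 37 + 79 + 100 + 147 + 247 = 610 bits.
Saving = 741 − 610 = 131 bits.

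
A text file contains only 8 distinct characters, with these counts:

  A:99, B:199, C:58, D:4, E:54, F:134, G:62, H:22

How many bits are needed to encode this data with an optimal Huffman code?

Build the Huffman tree bottom-up:
D(4) + H(22) → 26
26 + E(54) → 80
C(58) + G(62) → 120
80 + A(99) → 179
120 + F(134) → 254
179 + B(199) → 378
254 + 378 → 632
Each symbol's bit-cost is frequency × depth; summing gives 1669 bits (equivalently 26 + 80 + 120 + 179 + 254 + 378 + 632).

1669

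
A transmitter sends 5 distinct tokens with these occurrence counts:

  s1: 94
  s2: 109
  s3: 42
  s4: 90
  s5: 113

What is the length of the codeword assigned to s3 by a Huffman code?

3

Repeatedly merge the two smallest:
s3(42) + s4(90) → 132
s1(94) + s2(109) → 203
s5(113) + 132 → 245
203 + 245 → 448
s3's leaf is at depth 3, giving a 3-bit codeword.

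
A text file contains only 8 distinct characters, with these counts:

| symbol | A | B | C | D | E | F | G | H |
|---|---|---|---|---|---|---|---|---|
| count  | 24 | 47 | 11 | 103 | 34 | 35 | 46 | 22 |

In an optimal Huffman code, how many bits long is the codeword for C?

4

Repeatedly merge the two smallest:
combine C(11), H(22) → 33
combine A(24), 33 → 57
combine E(34), F(35) → 69
combine G(46), B(47) → 93
combine 57, 69 → 126
combine 93, D(103) → 196
combine 126, 196 → 322
C sits 4 levels below the root, so its codeword is 4 bits.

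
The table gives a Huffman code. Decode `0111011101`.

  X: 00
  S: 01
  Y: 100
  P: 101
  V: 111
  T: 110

Read left to right; each codeword is recognised as soon as it completes (prefix code):
  01→S | 110→T | 111→V | 01→S
Decoded message: STVS

STVS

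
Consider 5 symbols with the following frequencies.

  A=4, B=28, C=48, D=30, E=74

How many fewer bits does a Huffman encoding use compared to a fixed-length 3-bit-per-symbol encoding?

Fixed-length: 3 bits × 184 symbols = 552 bits.
Huffman merges:
A(4) + B(28) → 32
D(30) + 32 → 62
C(48) + 62 → 110
E(74) + 110 → 184
Huffman total = 32 + 62 + 110 + 184 = 388 bits.
Saving = 552 − 388 = 164 bits.

164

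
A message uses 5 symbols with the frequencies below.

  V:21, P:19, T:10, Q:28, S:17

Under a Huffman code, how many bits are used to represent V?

2

Repeatedly merge the two smallest:
T(10) + S(17) → 27
P(19) + V(21) → 40
27 + Q(28) → 55
40 + 55 → 95
The subtree containing V is merged 2 times, so code length = 2.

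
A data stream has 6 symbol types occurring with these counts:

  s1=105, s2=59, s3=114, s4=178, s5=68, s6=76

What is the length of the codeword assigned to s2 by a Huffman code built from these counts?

3

Build the tree from the bottom:
s2(59) + s5(68) → 127
s6(76) + s1(105) → 181
s3(114) + 127 → 241
s4(178) + 181 → 359
241 + 359 → 600
s2 sits 3 levels below the root, so its codeword is 3 bits.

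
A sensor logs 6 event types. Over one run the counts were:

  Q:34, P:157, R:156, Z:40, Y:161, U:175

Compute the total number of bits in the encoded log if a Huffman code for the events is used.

1750

Merge the two smallest weights repeatedly:
Q(34) + Z(40) → 74
74 + R(156) → 230
P(157) + Y(161) → 318
U(175) + 230 → 405
318 + 405 → 723
Total encoded bits = sum of merged weights = 74 + 230 + 318 + 405 + 723 = 1750.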